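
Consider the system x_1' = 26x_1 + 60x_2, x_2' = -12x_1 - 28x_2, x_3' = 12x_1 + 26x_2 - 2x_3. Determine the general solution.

x_1(t) = 5c_1e^(2t) - 2c_2e^(-4t), x_2(t) = -2c_1e^(2t) + c_2e^(-4t), x_3(t) = 2c_1e^(2t) - c_2e^(-4t) + c_3e^(-2t)

Coefficient matrix A = [[26, 60, 0], [-12, -28, 0], [12, 26, -2]].
det(A - λI) = 0 gives eigenvalues λ = 2, -4, -2.
For λ=2: eigenvector (5,-2,2).
For λ=-4: eigenvector (-2,1,-1).
For λ=-2: eigenvector (0,0,1).
General solution: c_1e^(2t)(5,-2,2) + c_2e^(-4t)(-2,1,-1) + c_3e^(-2t)(0,0,1).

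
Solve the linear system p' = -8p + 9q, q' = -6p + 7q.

Coefficient matrix A = [[-8, 9], [-6, 7]].
Characteristic polynomial det(A - λI) = λ^2 + λ - 2 = 0.
Eigenvalues λ = 1, -2.
For λ=1: (A-λI) row 1 is [-9, 9], so an eigenvector is (1, 1).
For λ=-2: (A-λI) row 1 is [-6, 9], so an eigenvector is (-3, -2).
General solution: K_1e^(t)(1,1) + K_2e^(-2t)(-3,-2).

p(t) = K_1e^(t) - 3K_2e^(-2t), q(t) = K_1e^(t) - 2K_2e^(-2t)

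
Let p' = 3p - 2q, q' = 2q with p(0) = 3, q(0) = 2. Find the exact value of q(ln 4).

A = [[3,-2],[0,2]]; eigenvalues λ = 3, 2.
Eigenvectors: (-1,0) for λ=3, (2,1) for λ=2.
From the initial condition, c_1 = 1, c_2 = 2.
q(ln 4) = (1)(4^3)(0) + (2)(4^2)(1) = 32.

32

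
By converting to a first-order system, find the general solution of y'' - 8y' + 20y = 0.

Let x_1 = y, x_2 = y'. Then x_1' = x_2 and x_2' = -20x_1 + 8x_2.
A = [[0,1],[-20,8]]; det(A-λI) = λ^2 - 8λ + 20.
Eigenvalues λ = 4 ± 2i.

y(t) = C_1e^(4t)cos(2t) + C_2e^(4t)sin(2t)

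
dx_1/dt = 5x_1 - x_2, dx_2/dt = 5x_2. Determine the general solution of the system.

x_1(t) = C_1e^(5t) + C_2te^(5t) + C_2e^(5t), x_2(t) = -C_2e^(5t)

Coefficient matrix A = [[5, -1], [0, 5]].
Characteristic polynomial det(A - λI) = λ^2 - 10λ + 25 = 0.
Single eigenvalue λ = 5 with algebraic multiplicity 2.
Eigenvector v = (1,0); generalized eigenvector w with (A-λI)w=v is (1,-1).
General solution: e^(5t)[C_1·v + C_2·(t·v + w)].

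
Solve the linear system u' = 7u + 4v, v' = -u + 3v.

Coefficient matrix A = [[7, 4], [-1, 3]].
Characteristic polynomial det(A - λI) = λ^2 - 10λ + 25 = 0.
Single eigenvalue λ = 5 with algebraic multiplicity 2.
Eigenvector v = (-2,1); generalized eigenvector w with (A-λI)w=v is (1,-1).
General solution: e^(5t)[K_1·v + K_2·(t·v + w)].

u(t) = -2K_1e^(5t) - 2K_2te^(5t) + K_2e^(5t), v(t) = K_1e^(5t) + K_2te^(5t) - K_2e^(5t)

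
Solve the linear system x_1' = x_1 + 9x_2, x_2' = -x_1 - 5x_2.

Coefficient matrix A = [[1, 9], [-1, -5]].
Characteristic polynomial det(A - λI) = λ^2 + 4λ + 4 = 0.
Single eigenvalue λ = -2 with algebraic multiplicity 2.
Eigenvector v = (3,-1); generalized eigenvector w with (A-λI)w=v is (1,0).
General solution: e^(-2t)[C_1·v + C_2·(t·v + w)].

x_1(t) = 3C_1e^(-2t) + 3C_2te^(-2t) + C_2e^(-2t), x_2(t) = -C_1e^(-2t) - C_2te^(-2t)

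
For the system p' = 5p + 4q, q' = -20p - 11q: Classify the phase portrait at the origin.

A = [[5,4],[-20,-11]]; det(A-λI) = λ^2 + 6λ + 25.
λ = -3 ± 4i: negative real part.

stable spiral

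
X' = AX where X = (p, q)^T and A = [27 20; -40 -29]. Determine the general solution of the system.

Coefficient matrix A = [[27, 20], [-40, -29]].
Characteristic polynomial det(A - λI) = λ^2 + 2λ + 17 = 0.
Eigenvalues λ = -1 ± 4i (complex conjugate pair).
For λ=-1+4i: an eigenvector is (1,-1) - i(2,-3) = (1 - 2i, -1 + 3i).
A real fundamental pair from Re and Im of e^((-1+4i)t)v: X_1 = e^(-t)(cos(4t)·(1,-1) + sin(4t)·(2,-3)), X_2 = e^(-t)(sin(4t)·(1,-1) - cos(4t)·(2,-3)).
General solution: C_1X_1 + C_2X_2.

p(t) = 2C_1e^(-t)sin(4t) + C_1e^(-t)cos(4t) + C_2e^(-t)sin(4t) - 2C_2e^(-t)cos(4t), q(t) = -3C_1e^(-t)sin(4t) - C_1e^(-t)cos(4t) - C_2e^(-t)sin(4t) + 3C_2e^(-t)cos(4t)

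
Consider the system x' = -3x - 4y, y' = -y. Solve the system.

x(t) = -2c_1e^(-t) - c_2e^(-3t), y(t) = c_1e^(-t)

Coefficient matrix A = [[-3, -4], [0, -1]].
Characteristic polynomial det(A - λI) = λ^2 + 4λ + 3 = 0.
Eigenvalues λ = -1, -3.
For λ=-1: (A-λI) row 1 is [-2, -4], so an eigenvector is (-2, 1).
For λ=-3: (A-λI) row 1 is [0, -4], so an eigenvector is (-1, 0).
General solution: c_1e^(-t)(-2,1) + c_2e^(-3t)(-1,0).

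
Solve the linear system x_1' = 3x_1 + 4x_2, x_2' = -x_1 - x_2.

x_1(t) = -2c_1e^(t) - 2c_2te^(t) + c_2e^(t), x_2(t) = c_1e^(t) + c_2te^(t) - c_2e^(t)

Coefficient matrix A = [[3, 4], [-1, -1]].
Characteristic polynomial det(A - λI) = λ^2 - 2λ + 1 = 0.
Single eigenvalue λ = 1 with algebraic multiplicity 2.
Eigenvector v = (-2,1); generalized eigenvector w with (A-λI)w=v is (1,-1).
General solution: e^(t)[c_1·v + c_2·(t·v + w)].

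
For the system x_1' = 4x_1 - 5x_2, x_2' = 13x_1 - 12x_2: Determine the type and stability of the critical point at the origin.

A = [[4,-5],[13,-12]]; det(A-λI) = λ^2 + 8λ + 17.
λ = -4 ± i: negative real part.

stable spiral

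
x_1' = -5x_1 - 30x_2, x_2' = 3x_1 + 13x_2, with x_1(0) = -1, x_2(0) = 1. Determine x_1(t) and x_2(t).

x_1(t) = -7e^(4t)sin(3t) - e^(4t)cos(3t), x_2(t) = 2e^(4t)sin(3t) + e^(4t)cos(3t)

Coefficient matrix A = [[-5, -30], [3, 13]].
Characteristic polynomial det(A - λI) = λ^2 - 8λ + 25 = 0.
Eigenvalues λ = 4 ± 3i (complex conjugate pair).
For λ=4+3i: an eigenvector is (-1,0) - i(3,-1) = (-1 - 3i, 0 + i).
A real fundamental pair from Re and Im of e^((4+3i)t)v: X_1 = e^(4t)(cos(3t)·(-1,0) + sin(3t)·(3,-1)), X_2 = e^(4t)(sin(3t)·(-1,0) - cos(3t)·(3,-1)).
General solution: K_1X_1 + K_2X_2.
Applying x_1(0)=-1, x_2(0)=1 gives K_1=-2, K_2=1.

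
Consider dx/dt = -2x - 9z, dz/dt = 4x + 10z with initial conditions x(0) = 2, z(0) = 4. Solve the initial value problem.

Coefficient matrix A = [[-2, -9], [4, 10]].
Characteristic polynomial det(A - λI) = λ^2 - 8λ + 16 = 0.
Single eigenvalue λ = 4 with algebraic multiplicity 2.
Eigenvector v = (3,-2); generalized eigenvector w with (A-λI)w=v is (1,-1).
General solution: e^(4t)[C_1·v + C_2·(t·v + w)].
Applying x(0)=2, z(0)=4 gives C_1=6, C_2=-16.

x(t) = -48te^(4t) + 2e^(4t), z(t) = 32te^(4t) + 4e^(4t)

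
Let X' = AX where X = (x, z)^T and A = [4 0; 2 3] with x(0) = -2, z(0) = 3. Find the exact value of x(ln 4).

-512

A = [[4,0],[2,3]]; eigenvalues λ = 3, 4.
Eigenvectors: (0,1) for λ=3, (-1,-2) for λ=4.
From the initial condition, c_1 = 7, c_2 = 2.
x(ln 4) = (7)(4^3)(0) + (2)(4^4)(-1) = -512.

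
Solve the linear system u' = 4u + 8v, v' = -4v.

u(t) = c_1e^(4t) + c_2e^(-4t), v(t) = -c_2e^(-4t)

Coefficient matrix A = [[4, 8], [0, -4]].
Characteristic polynomial det(A - λI) = λ^2 - 16 = 0.
Eigenvalues λ = 4, -4.
For λ=4: (A-λI) row 1 is [0, 8], so an eigenvector is (1, 0).
For λ=-4: (A-λI) row 1 is [8, 8], so an eigenvector is (1, -1).
General solution: c_1e^(4t)(1,0) + c_2e^(-4t)(1,-1).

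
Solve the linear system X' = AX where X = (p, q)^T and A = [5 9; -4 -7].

Coefficient matrix A = [[5, 9], [-4, -7]].
Characteristic polynomial det(A - λI) = λ^2 + 2λ + 1 = 0.
Single eigenvalue λ = -1 with algebraic multiplicity 2.
Eigenvector v = (-3,2); generalized eigenvector w with (A-λI)w=v is (1,-1).
General solution: e^(-t)[K_1·v + K_2·(t·v + w)].

p(t) = -3K_1e^(-t) - 3K_2te^(-t) + K_2e^(-t), q(t) = 2K_1e^(-t) + 2K_2te^(-t) - K_2e^(-t)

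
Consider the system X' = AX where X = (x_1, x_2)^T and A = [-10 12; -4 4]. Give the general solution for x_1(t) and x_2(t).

x_1(t) = -3K_1e^(-2t) + 2K_2e^(-4t), x_2(t) = -2K_1e^(-2t) + K_2e^(-4t)

Coefficient matrix A = [[-10, 12], [-4, 4]].
Characteristic polynomial det(A - λI) = λ^2 + 6λ + 8 = 0.
Eigenvalues λ = -2, -4.
For λ=-2: (A-λI) row 1 is [-8, 12], so an eigenvector is (-3, -2).
For λ=-4: (A-λI) row 1 is [-6, 12], so an eigenvector is (2, 1).
General solution: K_1e^(-2t)(-3,-2) + K_2e^(-4t)(2,1).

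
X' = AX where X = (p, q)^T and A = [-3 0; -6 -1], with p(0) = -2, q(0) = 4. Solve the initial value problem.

p(t) = -2e^(-3t), q(t) = 10e^(-t) - 6e^(-3t)

Coefficient matrix A = [[-3, 0], [-6, -1]].
Characteristic polynomial det(A - λI) = λ^2 + 4λ + 3 = 0.
Eigenvalues λ = -3, -1.
For λ=-3: (A-λI) row 2 is [-6, 2], so an eigenvector is (1, 3).
For λ=-1: (A-λI) row 1 is [-2, 0], so an eigenvector is (0, -1).
General solution: K_1e^(-3t)(1,3) + K_2e^(-t)(0,-1).
Applying p(0)=-2, q(0)=4 gives K_1=-2, K_2=-10.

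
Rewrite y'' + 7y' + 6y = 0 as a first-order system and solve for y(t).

y(t) = K_1e^(-t) + K_2e^(-6t)

Let x_1 = y, x_2 = y'. Then x_1' = x_2 and x_2' = -6x_1 - 7x_2.
A = [[0,1],[-6,-7]]; det(A-λI) = λ^2 + 7λ + 6.
Eigenvalues λ = -1, -6 with eigenvectors (1,-1), (1,-6).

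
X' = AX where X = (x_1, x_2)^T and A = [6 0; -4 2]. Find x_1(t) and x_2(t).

x_1(t) = -c_1e^(6t), x_2(t) = c_1e^(6t) + c_2e^(2t)

Coefficient matrix A = [[6, 0], [-4, 2]].
Characteristic polynomial det(A - λI) = λ^2 - 8λ + 12 = 0.
Eigenvalues λ = 6, 2.
For λ=6: (A-λI) row 2 is [-4, -4], so an eigenvector is (-1, 1).
For λ=2: (A-λI) row 1 is [4, 0], so an eigenvector is (0, 1).
General solution: c_1e^(6t)(-1,1) + c_2e^(2t)(0,1).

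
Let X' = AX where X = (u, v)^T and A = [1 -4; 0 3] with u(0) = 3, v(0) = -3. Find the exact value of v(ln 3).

A = [[1,-4],[0,3]]; eigenvalues λ = 3, 1.
Eigenvectors: (-2,1) for λ=3, (-1,0) for λ=1.
From the initial condition, c_1 = -3, c_2 = 3.
v(ln 3) = (-3)(3^3)(1) + (3)(3^1)(0) = -81.

-81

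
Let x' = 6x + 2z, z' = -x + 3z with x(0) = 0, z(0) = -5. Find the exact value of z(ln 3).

A = [[6,2],[-1,3]]; eigenvalues λ = 5, 4.
Eigenvectors: (-2,1) for λ=5, (-1,1) for λ=4.
From the initial condition, c_1 = 5, c_2 = -10.
z(ln 3) = (5)(3^5)(1) + (-10)(3^4)(1) = 405.

405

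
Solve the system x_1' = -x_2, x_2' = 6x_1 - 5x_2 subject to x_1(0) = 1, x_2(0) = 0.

x_1(t) = 3e^(-2t) - 2e^(-3t), x_2(t) = 6e^(-2t) - 6e^(-3t)

Coefficient matrix A = [[0, -1], [6, -5]].
Characteristic polynomial det(A - λI) = λ^2 + 5λ + 6 = 0.
Eigenvalues λ = -3, -2.
For λ=-3: (A-λI) row 1 is [3, -1], so an eigenvector is (-1, -3).
For λ=-2: (A-λI) row 1 is [2, -1], so an eigenvector is (-1, -2).
General solution: C_1e^(-3t)(-1,-3) + C_2e^(-2t)(-1,-2).
Applying x_1(0)=1, x_2(0)=0 gives C_1=2, C_2=-3.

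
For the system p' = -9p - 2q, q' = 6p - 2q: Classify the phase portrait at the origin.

stable node

A = [[-9,-2],[6,-2]]; det(A-λI) = λ^2 + 11λ + 30.
λ = -5, -6: both negative.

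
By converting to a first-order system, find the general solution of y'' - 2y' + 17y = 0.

Let x_1 = y, x_2 = y'. Then x_1' = x_2 and x_2' = -17x_1 + 2x_2.
A = [[0,1],[-17,2]]; det(A-λI) = λ^2 - 2λ + 17.
Eigenvalues λ = 1 ± 4i.

y(t) = K_1e^(t)cos(4t) + K_2e^(t)sin(4t)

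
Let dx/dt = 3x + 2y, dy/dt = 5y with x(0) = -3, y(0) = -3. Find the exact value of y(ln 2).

-96

A = [[3,2],[0,5]]; eigenvalues λ = 5, 3.
Eigenvectors: (1,1) for λ=5, (-1,0) for λ=3.
From the initial condition, c_1 = -3, c_2 = 0.
y(ln 2) = (-3)(2^5)(1) + (0)(2^3)(0) = -96.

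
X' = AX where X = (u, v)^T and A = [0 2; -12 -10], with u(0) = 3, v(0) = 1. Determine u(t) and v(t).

Coefficient matrix A = [[0, 2], [-12, -10]].
Characteristic polynomial det(A - λI) = λ^2 + 10λ + 24 = 0.
Eigenvalues λ = -4, -6.
For λ=-4: (A-λI) row 1 is [4, 2], so an eigenvector is (-1, 2).
For λ=-6: (A-λI) row 1 is [6, 2], so an eigenvector is (1, -3).
General solution: c_1e^(-4t)(-1,2) + c_2e^(-6t)(1,-3).
Applying u(0)=3, v(0)=1 gives c_1=-10, c_2=-7.

u(t) = 10e^(-4t) - 7e^(-6t), v(t) = -20e^(-4t) + 21e^(-6t)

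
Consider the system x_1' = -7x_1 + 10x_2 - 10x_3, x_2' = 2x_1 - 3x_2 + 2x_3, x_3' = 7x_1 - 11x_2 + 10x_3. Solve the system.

x_1(t) = 2C_2e^(-2t) - C_3e^(3t), x_2(t) = C_1e^(-t) - 2C_2e^(-2t), x_3(t) = C_1e^(-t) - 3C_2e^(-2t) + C_3e^(3t)

Coefficient matrix A = [[-7, 10, -10], [2, -3, 2], [7, -11, 10]].
det(A - λI) = 0 gives eigenvalues λ = -1, -2, 3.
For λ=-1: eigenvector (0,1,1).
For λ=-2: eigenvector (2,-2,-3).
For λ=3: eigenvector (-1,0,1).
General solution: C_1e^(-t)(0,1,1) + C_2e^(-2t)(2,-2,-3) + C_3e^(3t)(-1,0,1).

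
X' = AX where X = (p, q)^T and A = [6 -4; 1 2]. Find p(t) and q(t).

Coefficient matrix A = [[6, -4], [1, 2]].
Characteristic polynomial det(A - λI) = λ^2 - 8λ + 16 = 0.
Single eigenvalue λ = 4 with algebraic multiplicity 2.
Eigenvector v = (-2,-1); generalized eigenvector w with (A-λI)w=v is (1,1).
General solution: e^(4t)[c_1·v + c_2·(t·v + w)].

p(t) = -2c_1e^(4t) - 2c_2te^(4t) + c_2e^(4t), q(t) = -c_1e^(4t) - c_2te^(4t) + c_2e^(4t)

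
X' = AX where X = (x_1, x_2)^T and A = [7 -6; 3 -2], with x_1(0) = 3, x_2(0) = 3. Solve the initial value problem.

x_1(t) = 3e^(t), x_2(t) = 3e^(t)

Coefficient matrix A = [[7, -6], [3, -2]].
Characteristic polynomial det(A - λI) = λ^2 - 5λ + 4 = 0.
Eigenvalues λ = 4, 1.
For λ=4: (A-λI) row 1 is [3, -6], so an eigenvector is (-2, -1).
For λ=1: (A-λI) row 1 is [6, -6], so an eigenvector is (-1, -1).
General solution: K_1e^(4t)(-2,-1) + K_2e^(t)(-1,-1).
Applying x_1(0)=3, x_2(0)=3 gives K_1=0, K_2=-3.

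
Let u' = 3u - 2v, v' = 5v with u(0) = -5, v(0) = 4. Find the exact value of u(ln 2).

-136

A = [[3,-2],[0,5]]; eigenvalues λ = 5, 3.
Eigenvectors: (1,-1) for λ=5, (1,0) for λ=3.
From the initial condition, c_1 = -4, c_2 = -1.
u(ln 2) = (-4)(2^5)(1) + (-1)(2^3)(1) = -136.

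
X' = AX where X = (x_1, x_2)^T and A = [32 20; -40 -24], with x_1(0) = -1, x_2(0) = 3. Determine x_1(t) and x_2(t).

Coefficient matrix A = [[32, 20], [-40, -24]].
Characteristic polynomial det(A - λI) = λ^2 - 8λ + 32 = 0.
Eigenvalues λ = 4 ± 4i (complex conjugate pair).
For λ=4+4i: an eigenvector is (-1,1) - i(-2,3) = (-1 + 2i, 1 - 3i).
A real fundamental pair from Re and Im of e^((4+4i)t)v: X_1 = e^(4t)(cos(4t)·(-1,1) + sin(4t)·(-2,3)), X_2 = e^(4t)(sin(4t)·(-1,1) - cos(4t)·(-2,3)).
General solution: C_1X_1 + C_2X_2.
Applying x_1(0)=-1, x_2(0)=3 gives C_1=-3, C_2=-2.

x_1(t) = 8e^(4t)sin(4t) - e^(4t)cos(4t), x_2(t) = -11e^(4t)sin(4t) + 3e^(4t)cos(4t)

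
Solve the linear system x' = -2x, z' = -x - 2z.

x(t) = -K_2e^(-2t), z(t) = K_1e^(-2t) + K_2te^(-2t) + K_2e^(-2t)

Coefficient matrix A = [[-2, 0], [-1, -2]].
Characteristic polynomial det(A - λI) = λ^2 + 4λ + 4 = 0.
Single eigenvalue λ = -2 with algebraic multiplicity 2.
Eigenvector v = (0,1); generalized eigenvector w with (A-λI)w=v is (-1,1).
General solution: e^(-2t)[K_1·v + K_2·(t·v + w)].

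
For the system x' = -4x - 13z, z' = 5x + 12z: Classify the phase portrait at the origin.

A = [[-4,-13],[5,12]]; det(A-λI) = λ^2 - 8λ + 17.
λ = 4 ± i: positive real part.

unstable spiral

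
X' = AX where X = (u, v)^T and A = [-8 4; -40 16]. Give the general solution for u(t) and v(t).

Coefficient matrix A = [[-8, 4], [-40, 16]].
Characteristic polynomial det(A - λI) = λ^2 - 8λ + 32 = 0.
Eigenvalues λ = 4 ± 4i (complex conjugate pair).
For λ=4+4i: an eigenvector is (-1,-3) - i(0,1) = (-1, -3 - i).
A real fundamental pair from Re and Im of e^((4+4i)t)v: X_1 = e^(4t)(cos(4t)·(-1,-3) + sin(4t)·(0,1)), X_2 = e^(4t)(sin(4t)·(-1,-3) - cos(4t)·(0,1)).
General solution: C_1X_1 + C_2X_2.

u(t) = -C_1e^(4t)cos(4t) - C_2e^(4t)sin(4t), v(t) = C_1e^(4t)sin(4t) - 3C_1e^(4t)cos(4t) - 3C_2e^(4t)sin(4t) - C_2e^(4t)cos(4t)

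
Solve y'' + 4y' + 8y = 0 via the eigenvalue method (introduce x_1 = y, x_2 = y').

y(t) = K_1e^(-2t)cos(2t) + K_2e^(-2t)sin(2t)

Let x_1 = y, x_2 = y'. Then x_1' = x_2 and x_2' = -8x_1 - 4x_2.
A = [[0,1],[-8,-4]]; det(A-λI) = λ^2 + 4λ + 8.
Eigenvalues λ = -2 ± 2i.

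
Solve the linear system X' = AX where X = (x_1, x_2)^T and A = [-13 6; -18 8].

Coefficient matrix A = [[-13, 6], [-18, 8]].
Characteristic polynomial det(A - λI) = λ^2 + 5λ + 4 = 0.
Eigenvalues λ = -1, -4.
For λ=-1: (A-λI) row 1 is [-12, 6], so an eigenvector is (-1, -2).
For λ=-4: (A-λI) row 1 is [-9, 6], so an eigenvector is (-2, -3).
General solution: c_1e^(-t)(-1,-2) + c_2e^(-4t)(-2,-3).

x_1(t) = -c_1e^(-t) - 2c_2e^(-4t), x_2(t) = -2c_1e^(-t) - 3c_2e^(-4t)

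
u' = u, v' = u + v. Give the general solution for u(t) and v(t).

u(t) = c_2e^(t), v(t) = c_1e^(t) + c_2te^(t) + 2c_2e^(t)

Coefficient matrix A = [[1, 0], [1, 1]].
Characteristic polynomial det(A - λI) = λ^2 - 2λ + 1 = 0.
Single eigenvalue λ = 1 with algebraic multiplicity 2.
Eigenvector v = (0,1); generalized eigenvector w with (A-λI)w=v is (1,2).
General solution: e^(t)[c_1·v + c_2·(t·v + w)].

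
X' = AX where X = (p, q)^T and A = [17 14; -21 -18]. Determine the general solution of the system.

Coefficient matrix A = [[17, 14], [-21, -18]].
Characteristic polynomial det(A - λI) = λ^2 + λ - 12 = 0.
Eigenvalues λ = -4, 3.
For λ=-4: (A-λI) row 1 is [21, 14], so an eigenvector is (-2, 3).
For λ=3: (A-λI) row 1 is [14, 14], so an eigenvector is (-1, 1).
General solution: C_1e^(-4t)(-2,3) + C_2e^(3t)(-1,1).

p(t) = -2C_1e^(-4t) - C_2e^(3t), q(t) = 3C_1e^(-4t) + C_2e^(3t)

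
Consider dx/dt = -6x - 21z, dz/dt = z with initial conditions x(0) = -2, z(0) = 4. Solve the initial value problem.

x(t) = -12e^(t) + 10e^(-6t), z(t) = 4e^(t)

Coefficient matrix A = [[-6, -21], [0, 1]].
Characteristic polynomial det(A - λI) = λ^2 + 5λ - 6 = 0.
Eigenvalues λ = -6, 1.
For λ=-6: (A-λI) row 1 is [0, -21], so an eigenvector is (-1, 0).
For λ=1: (A-λI) row 1 is [-7, -21], so an eigenvector is (3, -1).
General solution: K_1e^(-6t)(-1,0) + K_2e^(t)(3,-1).
Applying x(0)=-2, z(0)=4 gives K_1=-10, K_2=-4.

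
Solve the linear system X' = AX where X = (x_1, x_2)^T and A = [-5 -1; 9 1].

x_1(t) = K_1e^(-2t) + K_2te^(-2t), x_2(t) = -3K_1e^(-2t) - 3K_2te^(-2t) - K_2e^(-2t)

Coefficient matrix A = [[-5, -1], [9, 1]].
Characteristic polynomial det(A - λI) = λ^2 + 4λ + 4 = 0.
Single eigenvalue λ = -2 with algebraic multiplicity 2.
Eigenvector v = (1,-3); generalized eigenvector w with (A-λI)w=v is (0,-1).
General solution: e^(-2t)[K_1·v + K_2·(t·v + w)].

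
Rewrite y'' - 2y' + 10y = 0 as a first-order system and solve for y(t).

y(t) = K_1e^(t)cos(3t) + K_2e^(t)sin(3t)

Let x_1 = y, x_2 = y'. Then x_1' = x_2 and x_2' = -10x_1 + 2x_2.
A = [[0,1],[-10,2]]; det(A-λI) = λ^2 - 2λ + 10.
Eigenvalues λ = 1 ± 3i.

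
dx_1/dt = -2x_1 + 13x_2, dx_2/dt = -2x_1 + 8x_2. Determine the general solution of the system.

x_1(t) = -3C_1e^(3t)sin(t) - 2C_1e^(3t)cos(t) - 2C_2e^(3t)sin(t) + 3C_2e^(3t)cos(t), x_2(t) = -C_1e^(3t)sin(t) - C_1e^(3t)cos(t) - C_2e^(3t)sin(t) + C_2e^(3t)cos(t)

Coefficient matrix A = [[-2, 13], [-2, 8]].
Characteristic polynomial det(A - λI) = λ^2 - 6λ + 10 = 0.
Eigenvalues λ = 3 ± i (complex conjugate pair).
For λ=3+i: an eigenvector is (-2,-1) - i(-3,-1) = (-2 + 3i, -1 + i).
A real fundamental pair from Re and Im of e^((3+i)t)v: X_1 = e^(3t)(cos(t)·(-2,-1) + sin(t)·(-3,-1)), X_2 = e^(3t)(sin(t)·(-2,-1) - cos(t)·(-3,-1)).
General solution: C_1X_1 + C_2X_2.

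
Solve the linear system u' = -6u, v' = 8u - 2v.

u(t) = c_2e^(-6t), v(t) = c_1e^(-2t) - 2c_2e^(-6t)

Coefficient matrix A = [[-6, 0], [8, -2]].
Characteristic polynomial det(A - λI) = λ^2 + 8λ + 12 = 0.
Eigenvalues λ = -2, -6.
For λ=-2: (A-λI) row 1 is [-4, 0], so an eigenvector is (0, 1).
For λ=-6: (A-λI) row 2 is [8, 4], so an eigenvector is (1, -2).
General solution: c_1e^(-2t)(0,1) + c_2e^(-6t)(1,-2).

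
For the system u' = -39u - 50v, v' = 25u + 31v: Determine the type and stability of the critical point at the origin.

stable spiral

A = [[-39,-50],[25,31]]; det(A-λI) = λ^2 + 8λ + 41.
λ = -4 ± 5i: negative real part.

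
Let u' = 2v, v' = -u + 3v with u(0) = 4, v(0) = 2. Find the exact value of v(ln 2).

A = [[0,2],[-1,3]]; eigenvalues λ = 1, 2.
Eigenvectors: (-2,-1) for λ=1, (1,1) for λ=2.
From the initial condition, c_1 = -2, c_2 = 0.
v(ln 2) = (-2)(2^1)(-1) + (0)(2^2)(1) = 4.

4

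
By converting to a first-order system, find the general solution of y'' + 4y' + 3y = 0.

y(t) = c_1e^(-t) + c_2e^(-3t)

Let x_1 = y, x_2 = y'. Then x_1' = x_2 and x_2' = -3x_1 - 4x_2.
A = [[0,1],[-3,-4]]; det(A-λI) = λ^2 + 4λ + 3.
Eigenvalues λ = -1, -3 with eigenvectors (1,-1), (1,-3).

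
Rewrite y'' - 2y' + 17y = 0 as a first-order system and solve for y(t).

Let x_1 = y, x_2 = y'. Then x_1' = x_2 and x_2' = -17x_1 + 2x_2.
A = [[0,1],[-17,2]]; det(A-λI) = λ^2 - 2λ + 17.
Eigenvalues λ = 1 ± 4i.

y(t) = C_1e^(t)cos(4t) + C_2e^(t)sin(4t)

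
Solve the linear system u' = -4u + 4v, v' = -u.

u(t) = -2c_1e^(-2t) - 2c_2te^(-2t) - 3c_2e^(-2t), v(t) = -c_1e^(-2t) - c_2te^(-2t) - 2c_2e^(-2t)

Coefficient matrix A = [[-4, 4], [-1, 0]].
Characteristic polynomial det(A - λI) = λ^2 + 4λ + 4 = 0.
Single eigenvalue λ = -2 with algebraic multiplicity 2.
Eigenvector v = (-2,-1); generalized eigenvector w with (A-λI)w=v is (-3,-2).
General solution: e^(-2t)[c_1·v + c_2·(t·v + w)].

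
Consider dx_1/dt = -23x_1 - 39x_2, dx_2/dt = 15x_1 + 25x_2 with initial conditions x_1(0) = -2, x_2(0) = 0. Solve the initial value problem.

Coefficient matrix A = [[-23, -39], [15, 25]].
Characteristic polynomial det(A - λI) = λ^2 - 2λ + 10 = 0.
Eigenvalues λ = 1 ± 3i (complex conjugate pair).
For λ=1+3i: an eigenvector is (2,-1) - i(-3,2) = (2 + 3i, -1 - 2i).
A real fundamental pair from Re and Im of e^((1+3i)t)v: X_1 = e^(t)(cos(3t)·(2,-1) + sin(3t)·(-3,2)), X_2 = e^(t)(sin(3t)·(2,-1) - cos(3t)·(-3,2)).
General solution: C_1X_1 + C_2X_2.
Applying x_1(0)=-2, x_2(0)=0 gives C_1=-4, C_2=2.

x_1(t) = 16e^(t)sin(3t) - 2e^(t)cos(3t), x_2(t) = -10e^(t)sin(3t)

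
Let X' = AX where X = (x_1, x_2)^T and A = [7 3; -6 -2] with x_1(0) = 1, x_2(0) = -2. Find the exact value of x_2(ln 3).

-6

A = [[7,3],[-6,-2]]; eigenvalues λ = 4, 1.
Eigenvectors: (1,-1) for λ=4, (1,-2) for λ=1.
From the initial condition, c_1 = 0, c_2 = 1.
x_2(ln 3) = (0)(3^4)(-1) + (1)(3^1)(-2) = -6.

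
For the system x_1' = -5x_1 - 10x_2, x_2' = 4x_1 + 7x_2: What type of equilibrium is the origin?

unstable spiral

A = [[-5,-10],[4,7]]; det(A-λI) = λ^2 - 2λ + 5.
λ = 1 ± 2i: positive real part.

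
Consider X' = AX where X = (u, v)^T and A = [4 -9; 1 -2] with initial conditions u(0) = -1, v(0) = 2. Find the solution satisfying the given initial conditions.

Coefficient matrix A = [[4, -9], [1, -2]].
Characteristic polynomial det(A - λI) = λ^2 - 2λ + 1 = 0.
Single eigenvalue λ = 1 with algebraic multiplicity 2.
Eigenvector v = (3,1); generalized eigenvector w with (A-λI)w=v is (-2,-1).
General solution: e^(t)[C_1·v + C_2·(t·v + w)].
Applying u(0)=-1, v(0)=2 gives C_1=-5, C_2=-7.

u(t) = -21te^(t) - e^(t), v(t) = -7te^(t) + 2e^(t)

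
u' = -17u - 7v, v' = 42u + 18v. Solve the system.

Coefficient matrix A = [[-17, -7], [42, 18]].
Characteristic polynomial det(A - λI) = λ^2 - λ - 12 = 0.
Eigenvalues λ = 4, -3.
For λ=4: (A-λI) row 1 is [-21, -7], so an eigenvector is (-1, 3).
For λ=-3: (A-λI) row 1 is [-14, -7], so an eigenvector is (1, -2).
General solution: C_1e^(4t)(-1,3) + C_2e^(-3t)(1,-2).

u(t) = -C_1e^(4t) + C_2e^(-3t), v(t) = 3C_1e^(4t) - 2C_2e^(-3t)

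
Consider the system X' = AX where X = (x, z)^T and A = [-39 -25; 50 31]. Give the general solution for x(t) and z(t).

x(t) = -c_1e^(-4t)sin(5t) - 2c_1e^(-4t)cos(5t) - 2c_2e^(-4t)sin(5t) + c_2e^(-4t)cos(5t), z(t) = c_1e^(-4t)sin(5t) + 3c_1e^(-4t)cos(5t) + 3c_2e^(-4t)sin(5t) - c_2e^(-4t)cos(5t)

Coefficient matrix A = [[-39, -25], [50, 31]].
Characteristic polynomial det(A - λI) = λ^2 + 8λ + 41 = 0.
Eigenvalues λ = -4 ± 5i (complex conjugate pair).
For λ=-4+5i: an eigenvector is (-2,3) - i(-1,1) = (-2 + i, 3 - i).
A real fundamental pair from Re and Im of e^((-4+5i)t)v: X_1 = e^(-4t)(cos(5t)·(-2,3) + sin(5t)·(-1,1)), X_2 = e^(-4t)(sin(5t)·(-2,3) - cos(5t)·(-1,1)).
General solution: c_1X_1 + c_2X_2.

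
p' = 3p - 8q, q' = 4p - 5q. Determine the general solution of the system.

Coefficient matrix A = [[3, -8], [4, -5]].
Characteristic polynomial det(A - λI) = λ^2 + 2λ + 17 = 0.
Eigenvalues λ = -1 ± 4i (complex conjugate pair).
For λ=-1+4i: an eigenvector is (1,1) - i(-1,0) = (1 + i, 1).
A real fundamental pair from Re and Im of e^((-1+4i)t)v: X_1 = e^(-t)(cos(4t)·(1,1) + sin(4t)·(-1,0)), X_2 = e^(-t)(sin(4t)·(1,1) - cos(4t)·(-1,0)).
General solution: C_1X_1 + C_2X_2.

p(t) = -C_1e^(-t)sin(4t) + C_1e^(-t)cos(4t) + C_2e^(-t)sin(4t) + C_2e^(-t)cos(4t), q(t) = C_1e^(-t)cos(4t) + C_2e^(-t)sin(4t)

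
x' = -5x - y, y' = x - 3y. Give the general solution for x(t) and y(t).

Coefficient matrix A = [[-5, -1], [1, -3]].
Characteristic polynomial det(A - λI) = λ^2 + 8λ + 16 = 0.
Single eigenvalue λ = -4 with algebraic multiplicity 2.
Eigenvector v = (1,-1); generalized eigenvector w with (A-λI)w=v is (-3,2).
General solution: e^(-4t)[c_1·v + c_2·(t·v + w)].

x(t) = c_1e^(-4t) + c_2te^(-4t) - 3c_2e^(-4t), y(t) = -c_1e^(-4t) - c_2te^(-4t) + 2c_2e^(-4t)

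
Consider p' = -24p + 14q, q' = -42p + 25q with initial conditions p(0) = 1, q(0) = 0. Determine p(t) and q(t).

p(t) = -3e^(4t) + 4e^(-3t), q(t) = -6e^(4t) + 6e^(-3t)

Coefficient matrix A = [[-24, 14], [-42, 25]].
Characteristic polynomial det(A - λI) = λ^2 - λ - 12 = 0.
Eigenvalues λ = -3, 4.
For λ=-3: (A-λI) row 1 is [-21, 14], so an eigenvector is (2, 3).
For λ=4: (A-λI) row 1 is [-28, 14], so an eigenvector is (-1, -2).
General solution: c_1e^(-3t)(2,3) + c_2e^(4t)(-1,-2).
Applying p(0)=1, q(0)=0 gives c_1=2, c_2=3.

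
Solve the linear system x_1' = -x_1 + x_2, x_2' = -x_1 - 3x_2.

Coefficient matrix A = [[-1, 1], [-1, -3]].
Characteristic polynomial det(A - λI) = λ^2 + 4λ + 4 = 0.
Single eigenvalue λ = -2 with algebraic multiplicity 2.
Eigenvector v = (1,-1); generalized eigenvector w with (A-λI)w=v is (1,0).
General solution: e^(-2t)[c_1·v + c_2·(t·v + w)].

x_1(t) = c_1e^(-2t) + c_2te^(-2t) + c_2e^(-2t), x_2(t) = -c_1e^(-2t) - c_2te^(-2t)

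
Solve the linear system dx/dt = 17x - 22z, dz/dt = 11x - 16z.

Coefficient matrix A = [[17, -22], [11, -16]].
Characteristic polynomial det(A - λI) = λ^2 - λ - 30 = 0.
Eigenvalues λ = 6, -5.
For λ=6: (A-λI) row 1 is [11, -22], so an eigenvector is (-2, -1).
For λ=-5: (A-λI) row 1 is [22, -22], so an eigenvector is (1, 1).
General solution: K_1e^(6t)(-2,-1) + K_2e^(-5t)(1,1).

x(t) = -2K_1e^(6t) + K_2e^(-5t), z(t) = -K_1e^(6t) + K_2e^(-5t)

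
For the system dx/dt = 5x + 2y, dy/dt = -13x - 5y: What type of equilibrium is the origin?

A = [[5,2],[-13,-5]]; det(A-λI) = λ^2 + 1.
λ = 0 ± i: zero real part.

center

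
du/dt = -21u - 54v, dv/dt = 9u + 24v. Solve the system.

Coefficient matrix A = [[-21, -54], [9, 24]].
Characteristic polynomial det(A - λI) = λ^2 - 3λ - 18 = 0.
Eigenvalues λ = 6, -3.
For λ=6: (A-λI) row 1 is [-27, -54], so an eigenvector is (2, -1).
For λ=-3: (A-λI) row 1 is [-18, -54], so an eigenvector is (-3, 1).
General solution: K_1e^(6t)(2,-1) + K_2e^(-3t)(-3,1).

u(t) = 2K_1e^(6t) - 3K_2e^(-3t), v(t) = -K_1e^(6t) + K_2e^(-3t)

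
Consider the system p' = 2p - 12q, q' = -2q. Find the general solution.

p(t) = K_1e^(2t) + 3K_2e^(-2t), q(t) = K_2e^(-2t)

Coefficient matrix A = [[2, -12], [0, -2]].
Characteristic polynomial det(A - λI) = λ^2 - 4 = 0.
Eigenvalues λ = 2, -2.
For λ=2: (A-λI) row 1 is [0, -12], so an eigenvector is (1, 0).
For λ=-2: (A-λI) row 1 is [4, -12], so an eigenvector is (3, 1).
General solution: K_1e^(2t)(1,0) + K_2e^(-2t)(3,1).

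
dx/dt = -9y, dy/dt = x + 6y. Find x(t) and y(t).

Coefficient matrix A = [[0, -9], [1, 6]].
Characteristic polynomial det(A - λI) = λ^2 - 6λ + 9 = 0.
Single eigenvalue λ = 3 with algebraic multiplicity 2.
Eigenvector v = (3,-1); generalized eigenvector w with (A-λI)w=v is (2,-1).
General solution: e^(3t)[C_1·v + C_2·(t·v + w)].

x(t) = 3C_1e^(3t) + 3C_2te^(3t) + 2C_2e^(3t), y(t) = -C_1e^(3t) - C_2te^(3t) - C_2e^(3t)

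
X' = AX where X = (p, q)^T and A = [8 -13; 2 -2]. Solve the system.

Coefficient matrix A = [[8, -13], [2, -2]].
Characteristic polynomial det(A - λI) = λ^2 - 6λ + 10 = 0.
Eigenvalues λ = 3 ± i (complex conjugate pair).
For λ=3+i: an eigenvector is (3,1) - i(2,1) = (3 - 2i, 1 - i).
A real fundamental pair from Re and Im of e^((3+i)t)v: X_1 = e^(3t)(cos(t)·(3,1) + sin(t)·(2,1)), X_2 = e^(3t)(sin(t)·(3,1) - cos(t)·(2,1)).
General solution: K_1X_1 + K_2X_2.

p(t) = 2K_1e^(3t)sin(t) + 3K_1e^(3t)cos(t) + 3K_2e^(3t)sin(t) - 2K_2e^(3t)cos(t), q(t) = K_1e^(3t)sin(t) + K_1e^(3t)cos(t) + K_2e^(3t)sin(t) - K_2e^(3t)cos(t)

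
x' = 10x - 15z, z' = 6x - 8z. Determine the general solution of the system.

Coefficient matrix A = [[10, -15], [6, -8]].
Characteristic polynomial det(A - λI) = λ^2 - 2λ + 10 = 0.
Eigenvalues λ = 1 ± 3i (complex conjugate pair).
For λ=1+3i: an eigenvector is (2,1) - i(1,1) = (2 - i, 1 - i).
A real fundamental pair from Re and Im of e^((1+3i)t)v: X_1 = e^(t)(cos(3t)·(2,1) + sin(3t)·(1,1)), X_2 = e^(t)(sin(3t)·(2,1) - cos(3t)·(1,1)).
General solution: c_1X_1 + c_2X_2.

x(t) = c_1e^(t)sin(3t) + 2c_1e^(t)cos(3t) + 2c_2e^(t)sin(3t) - c_2e^(t)cos(3t), z(t) = c_1e^(t)sin(3t) + c_1e^(t)cos(3t) + c_2e^(t)sin(3t) - c_2e^(t)cos(3t)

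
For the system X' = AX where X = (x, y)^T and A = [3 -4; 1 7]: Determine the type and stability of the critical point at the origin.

A = [[3,-4],[1,7]]; det(A-λI) = λ^2 - 10λ + 25.
repeated λ = 5 with a single eigenvector.

unstable improper node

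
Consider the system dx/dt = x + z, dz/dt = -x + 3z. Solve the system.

Coefficient matrix A = [[1, 1], [-1, 3]].
Characteristic polynomial det(A - λI) = λ^2 - 4λ + 4 = 0.
Single eigenvalue λ = 2 with algebraic multiplicity 2.
Eigenvector v = (1,1); generalized eigenvector w with (A-λI)w=v is (2,3).
General solution: e^(2t)[C_1·v + C_2·(t·v + w)].

x(t) = C_1e^(2t) + C_2te^(2t) + 2C_2e^(2t), z(t) = C_1e^(2t) + C_2te^(2t) + 3C_2e^(2t)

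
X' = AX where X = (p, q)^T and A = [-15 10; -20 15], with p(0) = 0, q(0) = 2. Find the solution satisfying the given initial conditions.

Coefficient matrix A = [[-15, 10], [-20, 15]].
Characteristic polynomial det(A - λI) = λ^2 - 25 = 0.
Eigenvalues λ = 5, -5.
For λ=5: (A-λI) row 1 is [-20, 10], so an eigenvector is (-1, -2).
For λ=-5: (A-λI) row 1 is [-10, 10], so an eigenvector is (-1, -1).
General solution: K_1e^(5t)(-1,-2) + K_2e^(-5t)(-1,-1).
Applying p(0)=0, q(0)=2 gives K_1=-2, K_2=2.

p(t) = 2e^(5t) - 2e^(-5t), q(t) = 4e^(5t) - 2e^(-5t)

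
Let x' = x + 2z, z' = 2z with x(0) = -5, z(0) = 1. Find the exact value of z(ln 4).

A = [[1,2],[0,2]]; eigenvalues λ = 2, 1.
Eigenvectors: (-2,-1) for λ=2, (1,0) for λ=1.
From the initial condition, c_1 = -1, c_2 = -7.
z(ln 4) = (-1)(4^2)(-1) + (-7)(4^1)(0) = 16.

16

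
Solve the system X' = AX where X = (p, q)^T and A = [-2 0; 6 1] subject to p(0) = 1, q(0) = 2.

Coefficient matrix A = [[-2, 0], [6, 1]].
Characteristic polynomial det(A - λI) = λ^2 + λ - 2 = 0.
Eigenvalues λ = -2, 1.
For λ=-2: (A-λI) row 2 is [6, 3], so an eigenvector is (1, -2).
For λ=1: (A-λI) row 1 is [-3, 0], so an eigenvector is (0, -1).
General solution: c_1e^(-2t)(1,-2) + c_2e^(t)(0,-1).
Applying p(0)=1, q(0)=2 gives c_1=1, c_2=-4.

p(t) = e^(-2t), q(t) = 4e^(t) - 2e^(-2t)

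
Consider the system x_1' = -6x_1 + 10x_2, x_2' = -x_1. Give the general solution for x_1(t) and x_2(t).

x_1(t) = 3c_1e^(-3t)sin(t) - c_1e^(-3t)cos(t) - c_2e^(-3t)sin(t) - 3c_2e^(-3t)cos(t), x_2(t) = c_1e^(-3t)sin(t) - c_2e^(-3t)cos(t)

Coefficient matrix A = [[-6, 10], [-1, 0]].
Characteristic polynomial det(A - λI) = λ^2 + 6λ + 10 = 0.
Eigenvalues λ = -3 ± i (complex conjugate pair).
For λ=-3+i: an eigenvector is (-1,0) - i(3,1) = (-1 - 3i, 0 - i).
A real fundamental pair from Re and Im of e^((-3+i)t)v: X_1 = e^(-3t)(cos(t)·(-1,0) + sin(t)·(3,1)), X_2 = e^(-3t)(sin(t)·(-1,0) - cos(t)·(3,1)).
General solution: c_1X_1 + c_2X_2.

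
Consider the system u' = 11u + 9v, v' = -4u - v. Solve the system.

Coefficient matrix A = [[11, 9], [-4, -1]].
Characteristic polynomial det(A - λI) = λ^2 - 10λ + 25 = 0.
Single eigenvalue λ = 5 with algebraic multiplicity 2.
Eigenvector v = (-3,2); generalized eigenvector w with (A-λI)w=v is (1,-1).
General solution: e^(5t)[K_1·v + K_2·(t·v + w)].

u(t) = -3K_1e^(5t) - 3K_2te^(5t) + K_2e^(5t), v(t) = 2K_1e^(5t) + 2K_2te^(5t) - K_2e^(5t)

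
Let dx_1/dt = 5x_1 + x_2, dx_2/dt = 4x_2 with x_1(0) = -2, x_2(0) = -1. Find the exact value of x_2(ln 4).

A = [[5,1],[0,4]]; eigenvalues λ = 4, 5.
Eigenvectors: (1,-1) for λ=4, (1,0) for λ=5.
From the initial condition, c_1 = 1, c_2 = -3.
x_2(ln 4) = (1)(4^4)(-1) + (-3)(4^5)(0) = -256.

-256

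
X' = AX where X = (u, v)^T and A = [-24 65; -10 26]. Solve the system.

u(t) = 2C_1e^(t)sin(5t) - 3C_1e^(t)cos(5t) - 3C_2e^(t)sin(5t) - 2C_2e^(t)cos(5t), v(t) = C_1e^(t)sin(5t) - C_1e^(t)cos(5t) - C_2e^(t)sin(5t) - C_2e^(t)cos(5t)

Coefficient matrix A = [[-24, 65], [-10, 26]].
Characteristic polynomial det(A - λI) = λ^2 - 2λ + 26 = 0.
Eigenvalues λ = 1 ± 5i (complex conjugate pair).
For λ=1+5i: an eigenvector is (-3,-1) - i(2,1) = (-3 - 2i, -1 - i).
A real fundamental pair from Re and Im of e^((1+5i)t)v: X_1 = e^(t)(cos(5t)·(-3,-1) + sin(5t)·(2,1)), X_2 = e^(t)(sin(5t)·(-3,-1) - cos(5t)·(2,1)).
General solution: C_1X_1 + C_2X_2.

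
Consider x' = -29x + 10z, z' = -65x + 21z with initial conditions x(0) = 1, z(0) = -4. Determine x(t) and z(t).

Coefficient matrix A = [[-29, 10], [-65, 21]].
Characteristic polynomial det(A - λI) = λ^2 + 8λ + 41 = 0.
Eigenvalues λ = -4 ± 5i (complex conjugate pair).
For λ=-4+5i: an eigenvector is (-1,-2) - i(1,3) = (-1 - i, -2 - 3i).
A real fundamental pair from Re and Im of e^((-4+5i)t)v: X_1 = e^(-4t)(cos(5t)·(-1,-2) + sin(5t)·(1,3)), X_2 = e^(-4t)(sin(5t)·(-1,-2) - cos(5t)·(1,3)).
General solution: C_1X_1 + C_2X_2.
Applying x(0)=1, z(0)=-4 gives C_1=-7, C_2=6.

x(t) = -13e^(-4t)sin(5t) + e^(-4t)cos(5t), z(t) = -33e^(-4t)sin(5t) - 4e^(-4t)cos(5t)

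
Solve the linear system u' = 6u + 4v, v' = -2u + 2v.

Coefficient matrix A = [[6, 4], [-2, 2]].
Characteristic polynomial det(A - λI) = λ^2 - 8λ + 20 = 0.
Eigenvalues λ = 4 ± 2i (complex conjugate pair).
For λ=4+2i: an eigenvector is (-1,0) - i(-1,1) = (-1 + i, 0 - i).
A real fundamental pair from Re and Im of e^((4+2i)t)v: X_1 = e^(4t)(cos(2t)·(-1,0) + sin(2t)·(-1,1)), X_2 = e^(4t)(sin(2t)·(-1,0) - cos(2t)·(-1,1)).
General solution: c_1X_1 + c_2X_2.

u(t) = -c_1e^(4t)sin(2t) - c_1e^(4t)cos(2t) - c_2e^(4t)sin(2t) + c_2e^(4t)cos(2t), v(t) = c_1e^(4t)sin(2t) - c_2e^(4t)cos(2t)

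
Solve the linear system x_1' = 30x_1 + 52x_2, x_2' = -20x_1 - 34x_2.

Coefficient matrix A = [[30, 52], [-20, -34]].
Characteristic polynomial det(A - λI) = λ^2 + 4λ + 20 = 0.
Eigenvalues λ = -2 ± 4i (complex conjugate pair).
For λ=-2+4i: an eigenvector is (-3,2) - i(2,-1) = (-3 - 2i, 2 + i).
A real fundamental pair from Re and Im of e^((-2+4i)t)v: X_1 = e^(-2t)(cos(4t)·(-3,2) + sin(4t)·(2,-1)), X_2 = e^(-2t)(sin(4t)·(-3,2) - cos(4t)·(2,-1)).
General solution: c_1X_1 + c_2X_2.

x_1(t) = 2c_1e^(-2t)sin(4t) - 3c_1e^(-2t)cos(4t) - 3c_2e^(-2t)sin(4t) - 2c_2e^(-2t)cos(4t), x_2(t) = -c_1e^(-2t)sin(4t) + 2c_1e^(-2t)cos(4t) + 2c_2e^(-2t)sin(4t) + c_2e^(-2t)cos(4t)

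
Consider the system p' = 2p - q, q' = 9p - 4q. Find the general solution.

Coefficient matrix A = [[2, -1], [9, -4]].
Characteristic polynomial det(A - λI) = λ^2 + 2λ + 1 = 0.
Single eigenvalue λ = -1 with algebraic multiplicity 2.
Eigenvector v = (1,3); generalized eigenvector w with (A-λI)w=v is (1,2).
General solution: e^(-t)[K_1·v + K_2·(t·v + w)].

p(t) = K_1e^(-t) + K_2te^(-t) + K_2e^(-t), q(t) = 3K_1e^(-t) + 3K_2te^(-t) + 2K_2e^(-t)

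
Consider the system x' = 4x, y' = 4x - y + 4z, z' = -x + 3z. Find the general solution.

Coefficient matrix A = [[4, 0, 0], [4, -1, 4], [-1, 0, 3]].
det(A - λI) = 0 gives eigenvalues λ = 4, 3, -1.
For λ=4: eigenvector (1,0,-1).
For λ=3: eigenvector (0,1,1).
For λ=-1: eigenvector (0,1,0).
General solution: C_1e^(4t)(1,0,-1) + C_2e^(3t)(0,1,1) + C_3e^(-t)(0,1,0).

x(t) = C_1e^(4t), y(t) = C_2e^(3t) + C_3e^(-t), z(t) = -C_1e^(4t) + C_2e^(3t)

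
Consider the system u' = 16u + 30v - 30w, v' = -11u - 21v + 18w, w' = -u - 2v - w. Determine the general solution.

Coefficient matrix A = [[16, 30, -30], [-11, -21, 18], [-1, -2, -1]].
det(A - λI) = 0 gives eigenvalues λ = -3, 1, -4.
For λ=-3: eigenvector (0,-1,-1).
For λ=1: eigenvector (-2,1,0).
For λ=-4: eigenvector (-3,3,1).
General solution: C_1e^(-3t)(0,-1,-1) + C_2e^(t)(-2,1,0) + C_3e^(-4t)(-3,3,1).

u(t) = -2C_2e^(t) - 3C_3e^(-4t), v(t) = -C_1e^(-3t) + C_2e^(t) + 3C_3e^(-4t), w(t) = -C_1e^(-3t) + C_3e^(-4t)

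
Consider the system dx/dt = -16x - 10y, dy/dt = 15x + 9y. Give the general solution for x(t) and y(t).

Coefficient matrix A = [[-16, -10], [15, 9]].
Characteristic polynomial det(A - λI) = λ^2 + 7λ + 6 = 0.
Eigenvalues λ = -1, -6.
For λ=-1: (A-λI) row 1 is [-15, -10], so an eigenvector is (2, -3).
For λ=-6: (A-λI) row 1 is [-10, -10], so an eigenvector is (-1, 1).
General solution: c_1e^(-t)(2,-3) + c_2e^(-6t)(-1,1).

x(t) = 2c_1e^(-t) - c_2e^(-6t), y(t) = -3c_1e^(-t) + c_2e^(-6t)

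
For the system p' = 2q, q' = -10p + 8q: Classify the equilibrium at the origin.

unstable spiral

A = [[0,2],[-10,8]]; det(A-λI) = λ^2 - 8λ + 20.
λ = 4 ± 2i: positive real part.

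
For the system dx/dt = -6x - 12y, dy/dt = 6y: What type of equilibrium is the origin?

saddle

A = [[-6,-12],[0,6]]; det(A-λI) = λ^2 - 36.
λ = -6, 6: opposite signs.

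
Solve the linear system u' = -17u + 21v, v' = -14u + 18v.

u(t) = -3c_1e^(-3t) - c_2e^(4t), v(t) = -2c_1e^(-3t) - c_2e^(4t)

Coefficient matrix A = [[-17, 21], [-14, 18]].
Characteristic polynomial det(A - λI) = λ^2 - λ - 12 = 0.
Eigenvalues λ = -3, 4.
For λ=-3: (A-λI) row 1 is [-14, 21], so an eigenvector is (-3, -2).
For λ=4: (A-λI) row 1 is [-21, 21], so an eigenvector is (-1, -1).
General solution: c_1e^(-3t)(-3,-2) + c_2e^(4t)(-1,-1).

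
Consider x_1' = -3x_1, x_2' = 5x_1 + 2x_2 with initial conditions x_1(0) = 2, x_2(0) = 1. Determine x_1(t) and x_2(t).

Coefficient matrix A = [[-3, 0], [5, 2]].
Characteristic polynomial det(A - λI) = λ^2 + λ - 6 = 0.
Eigenvalues λ = -3, 2.
For λ=-3: (A-λI) row 2 is [5, 5], so an eigenvector is (1, -1).
For λ=2: (A-λI) row 1 is [-5, 0], so an eigenvector is (0, 1).
General solution: C_1e^(-3t)(1,-1) + C_2e^(2t)(0,1).
Applying x_1(0)=2, x_2(0)=1 gives C_1=2, C_2=3.

x_1(t) = 2e^(-3t), x_2(t) = 3e^(2t) - 2e^(-3t)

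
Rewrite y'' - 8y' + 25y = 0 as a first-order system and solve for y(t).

y(t) = K_1e^(4t)cos(3t) + K_2e^(4t)sin(3t)

Let x_1 = y, x_2 = y'. Then x_1' = x_2 and x_2' = -25x_1 + 8x_2.
A = [[0,1],[-25,8]]; det(A-λI) = λ^2 - 8λ + 25.
Eigenvalues λ = 4 ± 3i.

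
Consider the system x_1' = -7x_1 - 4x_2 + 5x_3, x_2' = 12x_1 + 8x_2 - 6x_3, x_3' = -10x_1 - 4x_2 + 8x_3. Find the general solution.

x_1(t) = c_1e^(2t) - 2c_2e^(4t) + c_3e^(3t), x_2(t) = -c_1e^(2t) + 3c_2e^(4t), x_3(t) = c_1e^(2t) - 2c_2e^(4t) + 2c_3e^(3t)

Coefficient matrix A = [[-7, -4, 5], [12, 8, -6], [-10, -4, 8]].
det(A - λI) = 0 gives eigenvalues λ = 2, 4, 3.
For λ=2: eigenvector (1,-1,1).
For λ=4: eigenvector (-2,3,-2).
For λ=3: eigenvector (1,0,2).
General solution: c_1e^(2t)(1,-1,1) + c_2e^(4t)(-2,3,-2) + c_3e^(3t)(1,0,2).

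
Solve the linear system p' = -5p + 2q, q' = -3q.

p(t) = -c_1e^(-3t) + c_2e^(-5t), q(t) = -c_1e^(-3t)

Coefficient matrix A = [[-5, 2], [0, -3]].
Characteristic polynomial det(A - λI) = λ^2 + 8λ + 15 = 0.
Eigenvalues λ = -3, -5.
For λ=-3: (A-λI) row 1 is [-2, 2], so an eigenvector is (-1, -1).
For λ=-5: (A-λI) row 1 is [0, 2], so an eigenvector is (1, 0).
General solution: c_1e^(-3t)(-1,-1) + c_2e^(-5t)(1,0).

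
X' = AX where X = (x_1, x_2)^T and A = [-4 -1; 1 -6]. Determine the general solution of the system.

Coefficient matrix A = [[-4, -1], [1, -6]].
Characteristic polynomial det(A - λI) = λ^2 + 10λ + 25 = 0.
Single eigenvalue λ = -5 with algebraic multiplicity 2.
Eigenvector v = (1,1); generalized eigenvector w with (A-λI)w=v is (-1,-2).
General solution: e^(-5t)[K_1·v + K_2·(t·v + w)].

x_1(t) = K_1e^(-5t) + K_2te^(-5t) - K_2e^(-5t), x_2(t) = K_1e^(-5t) + K_2te^(-5t) - 2K_2e^(-5t)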